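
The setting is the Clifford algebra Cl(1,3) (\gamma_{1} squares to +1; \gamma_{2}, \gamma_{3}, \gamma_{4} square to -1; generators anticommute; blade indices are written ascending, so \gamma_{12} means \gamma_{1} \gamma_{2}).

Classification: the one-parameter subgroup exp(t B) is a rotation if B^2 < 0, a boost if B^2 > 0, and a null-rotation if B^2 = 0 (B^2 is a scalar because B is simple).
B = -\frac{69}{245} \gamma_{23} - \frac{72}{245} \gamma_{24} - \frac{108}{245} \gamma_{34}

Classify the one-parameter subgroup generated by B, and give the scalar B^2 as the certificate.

B^2 term by term: the squares give (-\frac{69}{245})^2*(\gamma_{23})^2 + (-\frac{72}{245})^2*(\gamma_{24})^2 + (-\frac{108}{245})^2*(\gamma_{34})^2 = \frac{4761}{60025}*(-1) + \frac{5184}{60025}*(-1) + \frac{11664}{60025}*(-1) = -\frac{9}{25} (each basis 2-blade squares to minus the product of its generators' squares); cross terms between blades sharing an index anticommute and cancel. So B^2 = -\frac{9}{25}.
Answer: rotation, certificate B^2 = -\frac{9}{25}. Note: conjugating B changes its blade decomposition but never the scalar B^2 = -\frac{9}{25}, whose sign settles the classification.


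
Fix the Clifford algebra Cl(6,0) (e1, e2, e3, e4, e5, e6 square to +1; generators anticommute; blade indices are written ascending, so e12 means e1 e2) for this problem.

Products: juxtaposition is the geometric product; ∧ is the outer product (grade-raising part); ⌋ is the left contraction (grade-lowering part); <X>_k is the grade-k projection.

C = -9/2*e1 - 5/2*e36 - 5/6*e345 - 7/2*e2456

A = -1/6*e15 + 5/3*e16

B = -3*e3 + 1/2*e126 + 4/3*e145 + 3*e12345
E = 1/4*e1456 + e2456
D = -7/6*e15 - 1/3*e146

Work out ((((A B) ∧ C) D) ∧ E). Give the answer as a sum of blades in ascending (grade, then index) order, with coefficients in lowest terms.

step 1: 5/6*e2 - 2/9*e4 - 1/2*e135 + 5*e136 - 1/2*e234 - 1/12*e256 - 20/9*e456 - 5*e23456
step 2: 15/4*e12 - e14 - 25/12*e236 - 5/9*e346 - 9/4*e1234 - 3/8*e1256 - 10*e1456 - 25/36*e2345 - 45/2*e123456
step 3: -10/3*e5 - 1/3*e6 + 5/27*e13 + 35/8*e25 + 7/16*e26 - 7/6*e45 + 35/3*e46 - 15/2*e235 - 3/4*e236 - 1/8*e245 + 5/4*e246 + 325/216*e1234 - 21/8*e2345 + 105/4*e2346 + 475/216*e12356 + 35/54*e13456
step 4: -5/27*e123456
Answer: -5/27*e123456


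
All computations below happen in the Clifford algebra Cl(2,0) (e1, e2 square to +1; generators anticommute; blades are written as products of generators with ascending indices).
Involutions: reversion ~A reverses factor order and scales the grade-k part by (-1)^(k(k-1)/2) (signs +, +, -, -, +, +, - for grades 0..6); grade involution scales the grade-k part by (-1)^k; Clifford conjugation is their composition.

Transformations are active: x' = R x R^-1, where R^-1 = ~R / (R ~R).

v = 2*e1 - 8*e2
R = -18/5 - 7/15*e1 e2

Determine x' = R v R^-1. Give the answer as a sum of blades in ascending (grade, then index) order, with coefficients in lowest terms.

~R = -18/5 + 7/15*e1 e2, and R ~R = 593/45, so R^-1 = ~R / (593/45).
R v = -52/15*e1 + 446/15*e2
Answer: -314/2965*e1 - 24448/2965*e2


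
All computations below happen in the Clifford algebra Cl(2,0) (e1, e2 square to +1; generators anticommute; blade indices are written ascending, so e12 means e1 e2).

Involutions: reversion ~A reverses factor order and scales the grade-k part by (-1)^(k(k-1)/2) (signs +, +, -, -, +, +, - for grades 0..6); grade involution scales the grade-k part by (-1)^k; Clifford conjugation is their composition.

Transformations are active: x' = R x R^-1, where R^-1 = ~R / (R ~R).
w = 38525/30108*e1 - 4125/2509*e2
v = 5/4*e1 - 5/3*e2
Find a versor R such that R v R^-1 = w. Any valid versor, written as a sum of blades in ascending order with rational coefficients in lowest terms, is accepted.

Here q(v) = q(w) = 625/144; the classical choice R = v + w = 19040/7527*e1 - 24920/7527*e2 then realises v -> w under the sandwich.
Answer: 19040/7527*e1 - 24920/7527*e2


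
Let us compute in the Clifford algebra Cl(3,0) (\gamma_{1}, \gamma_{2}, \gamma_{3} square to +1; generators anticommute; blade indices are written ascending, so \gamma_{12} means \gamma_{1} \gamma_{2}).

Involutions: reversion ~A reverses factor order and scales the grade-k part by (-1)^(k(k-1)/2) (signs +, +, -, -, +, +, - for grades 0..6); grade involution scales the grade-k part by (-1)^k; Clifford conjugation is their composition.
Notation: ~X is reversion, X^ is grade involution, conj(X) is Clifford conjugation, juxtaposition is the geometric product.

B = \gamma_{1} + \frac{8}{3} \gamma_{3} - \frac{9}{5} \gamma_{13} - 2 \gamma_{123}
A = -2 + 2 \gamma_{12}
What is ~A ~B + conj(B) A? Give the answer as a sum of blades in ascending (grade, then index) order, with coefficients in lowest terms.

first term: -2 \gamma_{1} + 2 \gamma_{2} - \frac{4}{3} \gamma_{3} - \frac{18}{5} \gamma_{13} + \frac{18}{5} \gamma_{23} - \frac{28}{3} \gamma_{123}
second term: 2 \gamma_{1} - 2 \gamma_{2} + \frac{28}{3} \gamma_{3} - \frac{18}{5} \gamma_{13} + \frac{18}{5} \gamma_{23} - \frac{4}{3} \gamma_{123}
Answer: 8 \gamma_{3} - \frac{36}{5} \gamma_{13} + \frac{36}{5} \gamma_{23} - \frac{32}{3} \gamma_{123}


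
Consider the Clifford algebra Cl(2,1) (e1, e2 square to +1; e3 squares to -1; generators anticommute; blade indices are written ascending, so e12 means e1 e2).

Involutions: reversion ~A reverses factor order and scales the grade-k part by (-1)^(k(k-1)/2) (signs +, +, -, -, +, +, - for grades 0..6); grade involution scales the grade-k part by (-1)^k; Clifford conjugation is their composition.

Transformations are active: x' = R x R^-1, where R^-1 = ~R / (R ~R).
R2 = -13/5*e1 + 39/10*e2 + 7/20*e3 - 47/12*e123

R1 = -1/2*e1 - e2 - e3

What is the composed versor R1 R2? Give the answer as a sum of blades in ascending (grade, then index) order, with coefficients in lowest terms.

Distribute over the terms of R1 (each basis-blade product reordered to ascending indices, repeated generators contracted through their squares):
(-1/2*e1) R2 = 13/10 - 39/20*e12 - 7/40*e13 + 47/24*e23
(-e2) R2 = -39/10 - 13/5*e12 - 47/12*e13 - 7/20*e23
(-e3) R2 = 7/20 - 47/12*e12 - 13/5*e13 + 39/10*e23
Summing the partial products and collecting blades:
Answer: -9/4 - 127/15*e12 - 803/120*e13 + 661/120*e23


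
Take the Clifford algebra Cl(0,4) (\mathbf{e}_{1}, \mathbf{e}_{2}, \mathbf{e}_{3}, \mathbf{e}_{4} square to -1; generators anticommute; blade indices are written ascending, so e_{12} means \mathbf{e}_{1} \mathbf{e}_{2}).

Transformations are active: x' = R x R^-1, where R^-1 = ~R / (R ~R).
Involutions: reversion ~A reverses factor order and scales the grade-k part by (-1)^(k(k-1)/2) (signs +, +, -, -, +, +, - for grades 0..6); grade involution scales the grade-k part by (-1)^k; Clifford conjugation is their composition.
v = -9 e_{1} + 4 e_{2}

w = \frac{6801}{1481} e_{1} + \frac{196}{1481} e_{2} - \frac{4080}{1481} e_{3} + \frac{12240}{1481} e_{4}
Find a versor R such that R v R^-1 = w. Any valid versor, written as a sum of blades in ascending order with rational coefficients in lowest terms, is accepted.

Why this works: both vectors square to -97, so q(v) = q(w) and R = v + w = -\frac{6528}{1481} e_{1} + \frac{6120}{1481} e_{2} - \frac{4080}{1481} e_{3} + \frac{12240}{1481} e_{4} carries v to w — its own direction survives, the complement (v - w)/2 flips.
Answer: -\frac{6528}{1481} e_{1} + \frac{6120}{1481} e_{2} - \frac{4080}{1481} e_{3} + \frac{12240}{1481} e_{4}


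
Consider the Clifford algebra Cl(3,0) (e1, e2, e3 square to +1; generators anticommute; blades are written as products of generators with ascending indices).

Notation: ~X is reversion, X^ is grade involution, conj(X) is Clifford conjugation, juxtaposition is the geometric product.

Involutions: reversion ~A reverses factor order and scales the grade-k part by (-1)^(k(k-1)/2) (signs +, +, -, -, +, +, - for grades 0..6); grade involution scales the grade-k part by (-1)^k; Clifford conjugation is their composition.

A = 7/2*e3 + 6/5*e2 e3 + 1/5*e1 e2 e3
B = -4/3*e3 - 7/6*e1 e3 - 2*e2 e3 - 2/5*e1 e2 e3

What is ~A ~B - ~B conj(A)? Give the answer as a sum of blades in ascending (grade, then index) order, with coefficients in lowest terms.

first term: -164/75 - 961/300*e1 - 169/30*e2 + 4/15*e1 e2
second term: 524/75 - 1201/300*e1 - 251/30*e2 - 4/15*e1 e2
Answer: -688/75 + 4/5*e1 + 41/15*e2 + 8/15*e1 e2


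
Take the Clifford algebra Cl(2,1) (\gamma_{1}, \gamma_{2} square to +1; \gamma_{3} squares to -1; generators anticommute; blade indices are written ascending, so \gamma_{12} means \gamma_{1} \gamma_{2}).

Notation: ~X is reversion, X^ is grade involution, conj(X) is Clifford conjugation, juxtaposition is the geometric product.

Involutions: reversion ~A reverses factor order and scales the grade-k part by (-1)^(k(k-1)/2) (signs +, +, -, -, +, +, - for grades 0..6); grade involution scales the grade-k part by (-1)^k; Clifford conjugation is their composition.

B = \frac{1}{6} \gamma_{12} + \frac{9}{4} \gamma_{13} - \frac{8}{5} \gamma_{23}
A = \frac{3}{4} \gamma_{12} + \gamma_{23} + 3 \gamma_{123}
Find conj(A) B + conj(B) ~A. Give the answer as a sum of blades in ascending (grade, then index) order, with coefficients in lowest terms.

first term: \frac{69}{40} - \frac{24}{5} \gamma_{1} - \frac{27}{4} \gamma_{2} - \frac{1}{2} \gamma_{3} + \frac{9}{4} \gamma_{12} + \frac{41}{30} \gamma_{13} + \frac{27}{16} \gamma_{23}
second term: -\frac{69}{40} - \frac{24}{5} \gamma_{1} - \frac{27}{4} \gamma_{2} - \frac{1}{2} \gamma_{3} + \frac{9}{4} \gamma_{12} + \frac{41}{30} \gamma_{13} + \frac{27}{16} \gamma_{23}
Answer: -\frac{48}{5} \gamma_{1} - \frac{27}{2} \gamma_{2} - \gamma_{3} + \frac{9}{2} \gamma_{12} + \frac{41}{15} \gamma_{13} + \frac{27}{8} \gamma_{23}


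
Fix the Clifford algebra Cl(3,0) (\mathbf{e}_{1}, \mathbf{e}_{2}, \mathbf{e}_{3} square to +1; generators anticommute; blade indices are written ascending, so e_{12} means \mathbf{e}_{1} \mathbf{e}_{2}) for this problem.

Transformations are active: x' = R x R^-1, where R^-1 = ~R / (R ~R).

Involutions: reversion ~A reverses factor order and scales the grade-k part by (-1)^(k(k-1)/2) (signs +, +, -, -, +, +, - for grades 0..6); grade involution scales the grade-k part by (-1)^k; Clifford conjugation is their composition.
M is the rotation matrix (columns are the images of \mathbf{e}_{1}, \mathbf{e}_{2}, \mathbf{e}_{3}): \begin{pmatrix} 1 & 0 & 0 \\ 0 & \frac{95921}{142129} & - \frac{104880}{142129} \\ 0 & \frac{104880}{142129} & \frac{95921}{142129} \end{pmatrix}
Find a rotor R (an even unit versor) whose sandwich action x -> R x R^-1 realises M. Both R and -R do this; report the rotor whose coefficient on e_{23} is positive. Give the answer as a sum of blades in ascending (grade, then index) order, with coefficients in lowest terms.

Method: write R = a + b12*e_{12} + b13*e_{13} + b23*e_{23} with a^2 + b12^2 + b13^2 + b23^2 = 1 (so R^-1 = ~R). Expanding the columns R e_j ~R gives tr M = 4a^2 - 1 and, from the antisymmetric part, M21 - M12 = -4a*b12, M13 - M31 = 4a*b13, M32 - M23 = -4a*b23.
Here tr M = \frac{333971}{142129}, so a^2 = (1 + tr M)/4 = \frac{119025}{142129} and a = ±\frac{345}{377}. Taking a = \frac{345}{377}: M21 - M12 = 0, M13 - M31 = 0, M32 - M23 = \frac{209760}{142129}, giving b12 = 0, b13 = 0, b23 = -\frac{152}{377}, i.e. R = \frac{345}{377} - \frac{152}{377} e_{23}.
Its e_{23} coefficient is negative, so report the other preimage -R.
Answer: -\frac{345}{377} + \frac{152}{377} e_{23}. Key observation: the double cover Spin(3) -> SO(3) sends R and -R to the same matrix (trace \frac{333971}{142129} here), so the stated sign of the e_{23} coefficient is what selects one sheet.


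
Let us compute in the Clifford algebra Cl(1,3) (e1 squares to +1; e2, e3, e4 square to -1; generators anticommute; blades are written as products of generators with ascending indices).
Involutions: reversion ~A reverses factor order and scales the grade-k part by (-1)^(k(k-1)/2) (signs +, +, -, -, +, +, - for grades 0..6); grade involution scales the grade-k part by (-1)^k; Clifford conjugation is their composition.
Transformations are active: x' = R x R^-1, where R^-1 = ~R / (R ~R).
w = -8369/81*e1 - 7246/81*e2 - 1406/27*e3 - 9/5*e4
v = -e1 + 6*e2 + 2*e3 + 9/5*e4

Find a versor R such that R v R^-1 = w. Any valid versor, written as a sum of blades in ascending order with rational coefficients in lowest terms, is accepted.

Key observation: q(v) = q(w) = -1056/25 (sandwiches preserve the norm), so R = v + w = -8450/81*e1 - 6760/81*e2 - 1352/27*e3 works whenever it is invertible — the component of v along it is kept and (v - w)/2 reverses, sending v to w.
Answer: -8450/81*e1 - 6760/81*e2 - 1352/27*e3


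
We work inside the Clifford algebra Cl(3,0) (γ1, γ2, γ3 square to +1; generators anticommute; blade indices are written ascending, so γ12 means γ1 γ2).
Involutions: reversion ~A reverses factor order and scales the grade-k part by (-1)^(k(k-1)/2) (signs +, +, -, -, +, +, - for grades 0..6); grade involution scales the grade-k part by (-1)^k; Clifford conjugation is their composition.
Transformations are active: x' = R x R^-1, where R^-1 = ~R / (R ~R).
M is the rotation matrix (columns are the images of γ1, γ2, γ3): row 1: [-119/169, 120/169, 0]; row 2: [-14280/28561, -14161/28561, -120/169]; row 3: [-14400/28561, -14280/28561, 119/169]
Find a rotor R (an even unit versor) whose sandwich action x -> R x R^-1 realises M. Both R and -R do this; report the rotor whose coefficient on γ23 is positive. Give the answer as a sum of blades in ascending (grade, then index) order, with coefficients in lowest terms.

Method: write R = a + b12*γ12 + b13*γ13 + b23*γ23 with a^2 + b12^2 + b13^2 + b23^2 = 1 (so R^-1 = ~R). Expanding the columns R e_j ~R gives tr M = 4a^2 - 1 and, from the antisymmetric part, M21 - M12 = -4a*b12, M13 - M31 = 4a*b13, M32 - M23 = -4a*b23.
Here tr M = -14161/28561, so a^2 = (1 + tr M)/4 = 3600/28561 and a = ±60/169. Taking a = 60/169: M21 - M12 = -34560/28561, M13 - M31 = 14400/28561, M32 - M23 = 6000/28561, giving b12 = 144/169, b13 = 60/169, b23 = -25/169, i.e. R = 60/169 + 144/169*γ12 + 60/169*γ13 - 25/169*γ23.
Its γ23 coefficient is negative, so report the other preimage -R.
Answer: -60/169 - 144/169*γ12 - 60/169*γ13 + 25/169*γ23. Uniqueness: Spin(3) -> SO(3) maps R and -R to the same rotation of trace -14161/28561; fixing the sign of the γ23 coefficient removes the ambiguity.


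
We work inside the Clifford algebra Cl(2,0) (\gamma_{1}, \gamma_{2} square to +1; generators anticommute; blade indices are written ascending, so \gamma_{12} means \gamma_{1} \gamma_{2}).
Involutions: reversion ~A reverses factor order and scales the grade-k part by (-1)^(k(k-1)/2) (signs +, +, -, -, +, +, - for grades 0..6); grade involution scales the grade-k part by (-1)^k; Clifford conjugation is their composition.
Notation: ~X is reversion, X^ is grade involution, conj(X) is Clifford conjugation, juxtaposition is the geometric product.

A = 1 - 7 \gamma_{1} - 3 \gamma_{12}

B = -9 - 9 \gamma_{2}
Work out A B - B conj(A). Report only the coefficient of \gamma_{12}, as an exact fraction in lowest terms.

first term: -9 + 90 \gamma_{1} - 9 \gamma_{2} + 90 \gamma_{12}
second term: -9 - 36 \gamma_{1} - 9 \gamma_{2} + 36 \gamma_{12}
Answer: 54


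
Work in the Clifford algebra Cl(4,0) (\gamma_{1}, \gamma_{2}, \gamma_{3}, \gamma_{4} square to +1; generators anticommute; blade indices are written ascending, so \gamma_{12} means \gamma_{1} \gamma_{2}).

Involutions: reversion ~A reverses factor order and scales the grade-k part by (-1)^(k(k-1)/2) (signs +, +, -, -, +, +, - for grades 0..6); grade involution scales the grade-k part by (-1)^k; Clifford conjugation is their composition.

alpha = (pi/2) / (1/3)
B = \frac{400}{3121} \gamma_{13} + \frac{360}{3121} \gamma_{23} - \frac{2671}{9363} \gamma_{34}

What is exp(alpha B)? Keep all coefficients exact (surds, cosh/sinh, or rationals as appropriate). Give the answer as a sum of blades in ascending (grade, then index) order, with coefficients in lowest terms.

B^2 term by term: the squares give (\frac{400}{3121})^2*(\gamma_{13})^2 + (\frac{360}{3121})^2*(\gamma_{23})^2 + (-\frac{2671}{9363})^2*(\gamma_{34})^2 = \frac{160000}{9740641}*(-1) + \frac{129600}{9740641}*(-1) + \frac{7134241}{87665769}*(-1) = -\frac{1}{9} (each basis 2-blade squares to minus the product of its generators' squares); cross terms between blades sharing an index anticommute and cancel. So B^2 = -\frac{1}{9}.
B^2 = -\frac{1}{9} — the series telescopes trigonometrically here: l = \frac{1}{3}, alpha*l = \frac{\pi}{2}, so exp(alpha B) = cos(\frac{\pi}{2}) + (sin(\frac{\pi}{2})/(\frac{1}{3}))*B = 0 + (3)*B.
Answer: \frac{1200}{3121} \gamma_{13} + \frac{1080}{3121} \gamma_{23} - \frac{2671}{3121} \gamma_{34}


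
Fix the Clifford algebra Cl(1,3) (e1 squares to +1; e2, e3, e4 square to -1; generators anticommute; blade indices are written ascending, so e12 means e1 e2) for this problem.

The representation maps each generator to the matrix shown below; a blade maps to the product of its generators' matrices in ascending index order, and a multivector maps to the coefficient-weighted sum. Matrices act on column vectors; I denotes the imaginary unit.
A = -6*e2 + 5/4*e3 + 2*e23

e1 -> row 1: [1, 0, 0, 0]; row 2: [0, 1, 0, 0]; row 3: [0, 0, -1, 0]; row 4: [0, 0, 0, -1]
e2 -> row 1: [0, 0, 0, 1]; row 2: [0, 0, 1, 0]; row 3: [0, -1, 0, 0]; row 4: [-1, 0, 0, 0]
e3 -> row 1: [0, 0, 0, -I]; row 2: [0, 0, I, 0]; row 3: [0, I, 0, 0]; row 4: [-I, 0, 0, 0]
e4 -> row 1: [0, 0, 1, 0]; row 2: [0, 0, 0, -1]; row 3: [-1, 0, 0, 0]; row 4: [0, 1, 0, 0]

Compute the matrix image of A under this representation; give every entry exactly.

Bivector images (products of the table entries): rho(e23) = rho(e2)rho(e3) = row 1: [-I, 0, 0, 0]; row 2: [0, I, 0, 0]; row 3: [0, 0, -I, 0]; row 4: [0, 0, 0, I].
M = (-6)*rho(e2) + (5/4)*rho(e3) + (2)*rho(e23), summed entrywise:
Answer: row 1: [-2*I, 0, 0, -6 - 5*I/4]; row 2: [0, 2*I, -6 + 5*I/4, 0]; row 3: [0, 6 + 5*I/4, -2*I, 0]; row 4: [6 - 5*I/4, 0, 0, 2*I]


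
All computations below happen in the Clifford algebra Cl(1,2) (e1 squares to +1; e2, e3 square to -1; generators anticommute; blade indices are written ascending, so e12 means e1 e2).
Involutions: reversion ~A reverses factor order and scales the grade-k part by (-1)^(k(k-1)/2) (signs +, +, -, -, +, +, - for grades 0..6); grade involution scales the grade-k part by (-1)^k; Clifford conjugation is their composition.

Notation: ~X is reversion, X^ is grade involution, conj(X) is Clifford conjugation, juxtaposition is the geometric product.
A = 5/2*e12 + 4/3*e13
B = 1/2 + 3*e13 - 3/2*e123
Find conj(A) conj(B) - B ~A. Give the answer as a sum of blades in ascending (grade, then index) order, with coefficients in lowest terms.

first term: 4 - 2*e2 + 15/4*e3 - 5/4*e12 - 2/3*e13 - 15/2*e23
second term: -4 - 2*e2 + 15/4*e3 - 5/4*e12 - 2/3*e13 - 15/2*e23
Answer: 8


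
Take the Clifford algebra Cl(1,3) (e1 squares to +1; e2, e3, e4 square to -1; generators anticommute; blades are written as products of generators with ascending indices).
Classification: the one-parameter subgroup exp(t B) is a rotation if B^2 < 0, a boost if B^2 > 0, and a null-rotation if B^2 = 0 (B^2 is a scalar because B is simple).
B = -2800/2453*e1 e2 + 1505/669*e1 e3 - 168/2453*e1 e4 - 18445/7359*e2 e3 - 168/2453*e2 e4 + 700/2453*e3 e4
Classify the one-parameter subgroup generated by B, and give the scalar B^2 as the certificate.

B^2 term by term: the squares give (-2800/2453)^2*(e1 e2)^2 + (1505/669)^2*(e1 e3)^2 + (-168/2453)^2*(e1 e4)^2 + (-18445/7359)^2*(e2 e3)^2 + (-168/2453)^2*(e2 e4)^2 + (700/2453)^2*(e3 e4)^2 = 7840000/6017209*(+1) + 2265025/447561*(+1) + 28224/6017209*(+1) + 340218025/54154881*(-1) + 28224/6017209*(-1) + 490000/6017209*(-1) = 0 (each basis 2-blade squares to minus the product of its generators' squares); cross terms between blades sharing an index anticommute and cancel; the commuting (index-disjoint) pairs give grade-4 terms 2*c*c'*(blade product), which cancel blade by blade — e1 e2 e3 e4: -3920000/6017209 + 168560/547019 + 2065840/6017209 = 0 — confirming B is simple. So B^2 = 0.
Answer: null-rotation, certificate B^2 = 0. Why this suffices: the scalar 0 survives any versor conjugation, so its sign alone determines the class however B is presented.


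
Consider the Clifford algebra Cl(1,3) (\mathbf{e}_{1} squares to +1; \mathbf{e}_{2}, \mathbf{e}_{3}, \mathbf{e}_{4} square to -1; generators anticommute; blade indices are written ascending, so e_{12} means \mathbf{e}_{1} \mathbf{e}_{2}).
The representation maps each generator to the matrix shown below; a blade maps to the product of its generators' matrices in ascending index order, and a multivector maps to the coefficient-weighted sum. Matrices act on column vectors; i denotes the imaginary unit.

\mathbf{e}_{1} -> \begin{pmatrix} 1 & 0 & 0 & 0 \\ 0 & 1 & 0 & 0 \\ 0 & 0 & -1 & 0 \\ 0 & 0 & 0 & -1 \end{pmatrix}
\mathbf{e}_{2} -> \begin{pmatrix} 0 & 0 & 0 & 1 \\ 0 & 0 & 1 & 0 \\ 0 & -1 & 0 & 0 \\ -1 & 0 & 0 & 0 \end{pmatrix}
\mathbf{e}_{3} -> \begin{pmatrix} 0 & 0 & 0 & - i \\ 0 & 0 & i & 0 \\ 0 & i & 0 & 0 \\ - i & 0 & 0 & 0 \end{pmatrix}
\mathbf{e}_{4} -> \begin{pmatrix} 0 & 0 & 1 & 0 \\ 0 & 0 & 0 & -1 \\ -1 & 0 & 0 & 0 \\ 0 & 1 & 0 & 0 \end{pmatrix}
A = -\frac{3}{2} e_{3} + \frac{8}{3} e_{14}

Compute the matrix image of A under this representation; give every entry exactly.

Bivector images (products of the table entries): rho(e_{14}) = rho(\mathbf{e}_{1})rho(\mathbf{e}_{4}) = \begin{pmatrix} 0 & 0 & 1 & 0 \\ 0 & 0 & 0 & -1 \\ 1 & 0 & 0 & 0 \\ 0 & -1 & 0 & 0 \end{pmatrix}.
M = (-\frac{3}{2})*rho(e_{3}) + (\frac{8}{3})*rho(e_{14}), summed entrywise:
Answer: \begin{pmatrix} 0 & 0 & \frac{8}{3} & \frac{3 i}{2} \\ 0 & 0 & - \frac{3 i}{2} & - \frac{8}{3} \\ \frac{8}{3} & - \frac{3 i}{2} & 0 & 0 \\ \frac{3 i}{2} & - \frac{8}{3} & 0 & 0 \end{pmatrix}


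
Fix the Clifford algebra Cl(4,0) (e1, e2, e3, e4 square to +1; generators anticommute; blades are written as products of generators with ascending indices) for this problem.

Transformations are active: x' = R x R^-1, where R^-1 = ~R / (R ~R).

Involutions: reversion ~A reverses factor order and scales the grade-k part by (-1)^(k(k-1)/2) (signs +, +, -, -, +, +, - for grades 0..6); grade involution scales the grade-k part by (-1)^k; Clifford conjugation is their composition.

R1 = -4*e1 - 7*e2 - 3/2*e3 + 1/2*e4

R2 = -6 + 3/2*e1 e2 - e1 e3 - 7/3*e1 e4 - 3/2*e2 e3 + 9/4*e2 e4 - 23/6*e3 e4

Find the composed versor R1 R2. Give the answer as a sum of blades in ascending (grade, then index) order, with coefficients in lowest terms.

Distribute over the terms of R1 (each basis-blade product reordered to ascending indices, repeated generators contracted through their squares):
(-4*e1) R2 = 24*e1 - 6*e2 + 4*e3 + 28/3*e4 + 6*e1 e2 e3 - 9*e1 e2 e4 + 46/3*e1 e3 e4
(-7*e2) R2 = 21/2*e1 + 42*e2 + 21/2*e3 - 63/4*e4 - 7*e1 e2 e3 - 49/3*e1 e2 e4 + 161/6*e2 e3 e4
(-3/2*e3) R2 = -3/2*e1 - 9/4*e2 + 9*e3 + 23/4*e4 - 9/4*e1 e2 e3 - 7/2*e1 e3 e4 + 27/8*e2 e3 e4
(1/2*e4) R2 = 7/6*e1 - 9/8*e2 + 23/12*e3 - 3*e4 + 3/4*e1 e2 e4 - 1/2*e1 e3 e4 - 3/4*e2 e3 e4
Summing the partial products and collecting blades:
Answer: 205/6*e1 + 261/8*e2 + 305/12*e3 - 11/3*e4 - 13/4*e1 e2 e3 - 295/12*e1 e2 e4 + 34/3*e1 e3 e4 + 707/24*e2 e3 e4


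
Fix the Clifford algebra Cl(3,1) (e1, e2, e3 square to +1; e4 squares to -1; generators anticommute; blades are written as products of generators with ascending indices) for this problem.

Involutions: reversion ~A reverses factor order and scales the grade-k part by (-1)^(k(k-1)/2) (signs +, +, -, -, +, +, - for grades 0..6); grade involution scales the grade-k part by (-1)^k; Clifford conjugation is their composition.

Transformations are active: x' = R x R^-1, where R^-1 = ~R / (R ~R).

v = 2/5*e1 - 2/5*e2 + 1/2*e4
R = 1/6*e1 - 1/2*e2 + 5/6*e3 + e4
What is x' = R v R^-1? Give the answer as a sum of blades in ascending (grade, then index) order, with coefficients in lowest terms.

~R = 1/6*e1 - 1/2*e2 + 5/6*e3 + e4, and R ~R = -1/36, so R^-1 = ~R / (-1/36).
R v = -7/30 + 2/15*e1 e2 - 1/3*e1 e3 - 19/60*e1 e4 + 1/3*e2 e3 + 3/20*e2 e4 + 5/12*e3 e4
Answer: 12/5*e1 - 8*e2 + 14*e3 + 163/10*e4


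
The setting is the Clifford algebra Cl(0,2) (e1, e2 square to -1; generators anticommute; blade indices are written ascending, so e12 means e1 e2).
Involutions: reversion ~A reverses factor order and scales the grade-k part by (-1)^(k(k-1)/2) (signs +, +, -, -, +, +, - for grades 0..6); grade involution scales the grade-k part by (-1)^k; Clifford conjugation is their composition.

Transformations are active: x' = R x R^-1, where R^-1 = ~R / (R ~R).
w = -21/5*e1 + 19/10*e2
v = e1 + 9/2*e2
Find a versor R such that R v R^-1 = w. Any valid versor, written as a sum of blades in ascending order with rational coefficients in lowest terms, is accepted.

Take R = v + w = -16/5*e1 + 32/5*e2. Because q(v) = q(w) = -85/4, conjugation by R sends v exactly to w.
Answer: -16/5*e1 + 32/5*e2


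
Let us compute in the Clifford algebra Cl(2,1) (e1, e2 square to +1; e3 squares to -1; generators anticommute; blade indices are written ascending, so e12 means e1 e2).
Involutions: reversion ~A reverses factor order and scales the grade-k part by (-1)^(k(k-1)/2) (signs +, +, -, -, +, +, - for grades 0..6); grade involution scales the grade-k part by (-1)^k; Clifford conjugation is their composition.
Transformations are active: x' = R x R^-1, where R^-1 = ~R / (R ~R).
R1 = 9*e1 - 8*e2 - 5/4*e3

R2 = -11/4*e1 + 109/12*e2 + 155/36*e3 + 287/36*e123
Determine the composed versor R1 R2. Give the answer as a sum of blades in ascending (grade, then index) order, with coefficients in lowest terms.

Distribute over the terms of R1 (each basis-blade product reordered to ascending indices, repeated generators contracted through their squares):
(9*e1) R2 = -99/4 + 327/4*e12 + 155/4*e13 + 287/4*e23
(-8*e2) R2 = -218/3 - 22*e12 + 574/9*e13 - 310/9*e23
(-5/4*e3) R2 = 775/144 + 1435/144*e12 - 55/16*e13 + 545/48*e23
Summing the partial products and collecting blades:
Answer: -13253/144 + 10039/144*e12 + 14269/144*e13 + 7007/144*e23


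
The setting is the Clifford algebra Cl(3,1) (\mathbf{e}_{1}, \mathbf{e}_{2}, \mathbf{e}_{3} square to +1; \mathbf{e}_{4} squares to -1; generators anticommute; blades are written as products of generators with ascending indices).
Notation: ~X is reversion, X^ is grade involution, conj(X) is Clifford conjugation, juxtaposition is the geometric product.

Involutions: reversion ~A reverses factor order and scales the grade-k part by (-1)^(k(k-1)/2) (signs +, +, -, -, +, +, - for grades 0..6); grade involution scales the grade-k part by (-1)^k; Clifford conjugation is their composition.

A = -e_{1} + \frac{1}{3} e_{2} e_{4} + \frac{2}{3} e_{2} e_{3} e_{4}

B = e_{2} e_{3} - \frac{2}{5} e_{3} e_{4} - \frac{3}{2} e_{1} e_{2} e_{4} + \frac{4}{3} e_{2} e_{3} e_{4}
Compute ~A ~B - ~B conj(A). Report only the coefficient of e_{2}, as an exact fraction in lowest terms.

first term: \frac{8}{9} - \frac{1}{2} e_{1} - \frac{4}{15} e_{2} - \frac{4}{9} e_{3} - \frac{2}{3} e_{4} - e_{1} e_{3} - \frac{2}{15} e_{2} e_{3} - \frac{3}{2} e_{2} e_{4} + \frac{1}{3} e_{3} e_{4} + e_{1} e_{2} e_{3} - \frac{2}{5} e_{1} e_{3} e_{4} + \frac{4}{3} e_{1} e_{2} e_{3} e_{4}
second term: -\frac{8}{9} - \frac{1}{2} e_{1} + \frac{4}{15} e_{2} - \frac{4}{9} e_{3} + \frac{2}{3} e_{4} - e_{1} e_{3} + \frac{2}{15} e_{2} e_{3} + \frac{3}{2} e_{2} e_{4} - \frac{1}{3} e_{3} e_{4} - e_{1} e_{2} e_{3} + \frac{2}{5} e_{1} e_{3} e_{4} + \frac{4}{3} e_{1} e_{2} e_{3} e_{4}
Answer: -\frac{8}{15}


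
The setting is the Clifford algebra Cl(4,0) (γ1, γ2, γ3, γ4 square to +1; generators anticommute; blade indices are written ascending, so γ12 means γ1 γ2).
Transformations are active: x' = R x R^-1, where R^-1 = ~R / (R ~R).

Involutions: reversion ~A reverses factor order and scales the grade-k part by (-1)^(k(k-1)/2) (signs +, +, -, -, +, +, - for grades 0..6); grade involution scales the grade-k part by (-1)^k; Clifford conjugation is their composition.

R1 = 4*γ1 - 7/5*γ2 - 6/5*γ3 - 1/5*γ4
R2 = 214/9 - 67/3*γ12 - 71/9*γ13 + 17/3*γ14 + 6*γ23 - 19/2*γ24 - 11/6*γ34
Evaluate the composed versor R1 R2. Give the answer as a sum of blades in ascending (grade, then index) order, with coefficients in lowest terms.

Distribute over the terms of R1 (each basis-blade product reordered to ascending indices, repeated generators contracted through their squares):
(4*γ1) R2 = 856/9*γ1 - 268/3*γ2 - 284/9*γ3 + 68/3*γ4 + 24*γ123 - 38*γ124 - 22/3*γ134
(-7/5*γ2) R2 = -469/15*γ1 - 1498/45*γ2 - 42/5*γ3 + 133/10*γ4 - 497/45*γ123 + 119/15*γ124 + 77/30*γ234
(-6/5*γ3) R2 = -142/15*γ1 + 36/5*γ2 - 428/15*γ3 + 11/5*γ4 + 134/5*γ123 + 34/5*γ134 - 57/5*γ234
(-1/5*γ4) R2 = 17/15*γ1 - 19/10*γ2 - 11/30*γ3 - 214/45*γ4 + 67/15*γ124 + 71/45*γ134 - 6/5*γ234
Summing the partial products and collecting blades:
Answer: 2498/45*γ1 - 10559/90*γ2 - 6197/90*γ3 + 3007/90*γ4 + 1789/45*γ123 - 128/5*γ124 + 47/45*γ134 - 301/30*γ234


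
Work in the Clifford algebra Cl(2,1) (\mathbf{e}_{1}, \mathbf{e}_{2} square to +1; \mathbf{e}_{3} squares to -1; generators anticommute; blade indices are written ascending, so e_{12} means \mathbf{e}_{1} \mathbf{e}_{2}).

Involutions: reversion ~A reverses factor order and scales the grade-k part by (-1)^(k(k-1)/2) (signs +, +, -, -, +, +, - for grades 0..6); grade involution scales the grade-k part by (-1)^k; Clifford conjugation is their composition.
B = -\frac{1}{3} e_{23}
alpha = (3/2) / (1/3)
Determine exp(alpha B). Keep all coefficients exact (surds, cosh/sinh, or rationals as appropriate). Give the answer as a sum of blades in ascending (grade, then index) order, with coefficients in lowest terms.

B^2 = (-\frac{1}{3})^2*(e_{23})^2 = \frac{1}{9}*(+1) = \frac{1}{9} (a basis 2-blade squares to minus the product of its generators' squares).
B^2 = \frac{1}{9} — the series telescopes hyperbolically here: l = \frac{1}{3}, alpha*l = \frac{3}{2}, so exp(alpha B) = cosh(\frac{3}{2}) + (sinh(\frac{3}{2})/(\frac{1}{3}))*B = \cosh{\left(\frac{3}{2} \right)} + (3 \sinh{\left(\frac{3}{2} \right)})*B.
Answer: \cosh{\left(\frac{3}{2} \right)} - \sinh{\left(\frac{3}{2} \right)} e_{23}


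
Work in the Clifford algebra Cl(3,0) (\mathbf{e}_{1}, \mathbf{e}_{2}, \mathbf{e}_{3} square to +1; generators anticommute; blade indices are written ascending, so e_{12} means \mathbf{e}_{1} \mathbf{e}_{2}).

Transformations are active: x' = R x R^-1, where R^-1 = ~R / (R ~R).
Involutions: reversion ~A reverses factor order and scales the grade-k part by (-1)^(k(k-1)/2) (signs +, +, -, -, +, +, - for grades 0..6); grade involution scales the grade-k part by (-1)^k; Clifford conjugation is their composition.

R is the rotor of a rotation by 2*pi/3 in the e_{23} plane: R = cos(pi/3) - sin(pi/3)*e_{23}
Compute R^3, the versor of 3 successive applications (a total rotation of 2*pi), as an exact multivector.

Because a rotor carries half the rotation angle, composing 3 copies of this e_{23}-plane rotor multiplies the phase: 3*(pi/3) = \pi, hence R^3 = cos(\pi) - sin(\pi)*e_{23}.
cos(\pi) = -1 and sin(\pi) = 0, so R^3 = -1. The total rotation 2*pi is 1 full turn, so every vector returns to itself, yet the rotor is -1, on the OTHER sheet of the double cover (an odd number of 2*pi turns).
Answer: -1


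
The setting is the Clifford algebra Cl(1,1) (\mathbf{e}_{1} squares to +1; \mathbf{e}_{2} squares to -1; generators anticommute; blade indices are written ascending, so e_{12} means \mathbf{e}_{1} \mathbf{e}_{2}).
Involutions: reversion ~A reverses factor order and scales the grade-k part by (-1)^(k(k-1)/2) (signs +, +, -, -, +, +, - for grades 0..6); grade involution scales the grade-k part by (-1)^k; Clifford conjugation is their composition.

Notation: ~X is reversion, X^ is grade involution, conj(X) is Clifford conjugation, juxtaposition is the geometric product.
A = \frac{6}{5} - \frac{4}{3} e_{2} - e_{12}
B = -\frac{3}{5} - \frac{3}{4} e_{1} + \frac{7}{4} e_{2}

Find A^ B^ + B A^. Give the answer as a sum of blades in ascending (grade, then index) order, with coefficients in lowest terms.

first term: \frac{121}{75} - \frac{17}{20} e_{1} - \frac{43}{20} e_{2} - \frac{2}{5} e_{12}
second term: -\frac{229}{75} - \frac{53}{20} e_{1} + \frac{41}{20} e_{2} - \frac{2}{5} e_{12}
Answer: -\frac{36}{25} - \frac{7}{2} e_{1} - \frac{1}{10} e_{2} - \frac{4}{5} e_{12}


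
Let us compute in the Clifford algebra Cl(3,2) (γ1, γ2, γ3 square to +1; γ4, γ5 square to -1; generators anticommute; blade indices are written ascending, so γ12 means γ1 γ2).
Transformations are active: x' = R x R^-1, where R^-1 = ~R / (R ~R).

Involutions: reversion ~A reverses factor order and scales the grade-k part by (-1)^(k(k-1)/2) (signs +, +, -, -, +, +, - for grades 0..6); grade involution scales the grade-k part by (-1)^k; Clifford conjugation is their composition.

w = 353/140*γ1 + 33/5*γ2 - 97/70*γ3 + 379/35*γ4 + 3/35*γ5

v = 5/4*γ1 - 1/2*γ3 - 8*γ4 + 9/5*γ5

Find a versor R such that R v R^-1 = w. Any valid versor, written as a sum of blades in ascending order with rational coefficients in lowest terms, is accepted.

Reasoning: v^2 = w^2 = -26171/400 since conjugation preserves the quadratic form; R = v + w = 132/35*γ1 + 33/5*γ2 - 66/35*γ3 + 99/35*γ4 + 66/35*γ5 is then valid when invertible, keeping its own part and reversing (v - w)/2.
Answer: 132/35*γ1 + 33/5*γ2 - 66/35*γ3 + 99/35*γ4 + 66/35*γ5


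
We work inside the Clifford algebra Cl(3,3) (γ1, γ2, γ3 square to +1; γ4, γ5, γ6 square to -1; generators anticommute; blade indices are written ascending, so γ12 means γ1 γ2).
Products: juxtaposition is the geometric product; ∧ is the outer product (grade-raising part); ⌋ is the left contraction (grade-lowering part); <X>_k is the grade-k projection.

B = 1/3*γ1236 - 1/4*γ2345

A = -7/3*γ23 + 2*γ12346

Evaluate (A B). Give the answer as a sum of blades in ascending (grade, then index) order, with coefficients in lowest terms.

step 1: 2/3*γ4 + 7/9*γ16 - 7/12*γ45 - 1/2*γ156
Answer: 2/3*γ4 + 7/9*γ16 - 7/12*γ45 - 1/2*γ156


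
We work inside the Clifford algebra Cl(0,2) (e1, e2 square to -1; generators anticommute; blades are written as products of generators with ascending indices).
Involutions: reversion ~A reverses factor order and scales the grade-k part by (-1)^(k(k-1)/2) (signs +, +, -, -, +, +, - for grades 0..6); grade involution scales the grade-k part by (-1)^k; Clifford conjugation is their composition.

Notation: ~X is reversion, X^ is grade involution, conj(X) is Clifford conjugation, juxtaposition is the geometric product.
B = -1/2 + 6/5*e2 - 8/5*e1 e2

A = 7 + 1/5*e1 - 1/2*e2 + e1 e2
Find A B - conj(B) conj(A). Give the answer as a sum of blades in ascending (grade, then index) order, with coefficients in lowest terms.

first term: -13/10 - 1/2*e1 + 897/100*e2 - 573/50*e1 e2
second term: -13/10 + 1/2*e1 - 897/100*e2 + 573/50*e1 e2
Answer: -e1 + 897/50*e2 - 573/25*e1 e2


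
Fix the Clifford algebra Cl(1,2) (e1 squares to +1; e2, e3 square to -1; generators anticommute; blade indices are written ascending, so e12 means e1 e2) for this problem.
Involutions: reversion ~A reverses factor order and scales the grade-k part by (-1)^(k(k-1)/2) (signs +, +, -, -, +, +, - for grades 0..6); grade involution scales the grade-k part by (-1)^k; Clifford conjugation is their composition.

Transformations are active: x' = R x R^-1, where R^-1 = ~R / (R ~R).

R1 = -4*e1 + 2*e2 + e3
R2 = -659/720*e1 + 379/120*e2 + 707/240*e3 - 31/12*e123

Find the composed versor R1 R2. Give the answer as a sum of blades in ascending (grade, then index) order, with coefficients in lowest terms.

Distribute over the terms of R1 (each basis-blade product reordered to ascending indices, repeated generators contracted through their squares):
(-4*e1) R2 = 659/180 - 379/30*e12 - 707/60*e13 + 31/3*e23
(2*e2) R2 = -379/60 + 659/360*e12 - 31/6*e13 + 707/120*e23
(e3) R2 = -707/240 + 31/12*e12 + 659/720*e13 - 379/120*e23
Summing the partial products and collecting blades:
Answer: -4033/720 - 2959/360*e12 - 2309/144*e13 + 196/15*e23


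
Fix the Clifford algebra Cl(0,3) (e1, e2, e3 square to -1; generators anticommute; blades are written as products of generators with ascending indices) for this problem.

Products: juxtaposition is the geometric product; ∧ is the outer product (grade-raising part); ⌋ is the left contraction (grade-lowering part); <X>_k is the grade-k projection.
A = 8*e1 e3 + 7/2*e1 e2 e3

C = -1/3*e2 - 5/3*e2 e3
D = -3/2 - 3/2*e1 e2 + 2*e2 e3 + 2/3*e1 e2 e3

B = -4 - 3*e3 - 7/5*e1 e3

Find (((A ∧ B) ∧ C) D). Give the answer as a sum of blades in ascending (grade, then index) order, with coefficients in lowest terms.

step 1: -32*e1 e3 - 14*e1 e2 e3
step 2: -32/3*e1 e2 e3
step 3: -64/9 + 64/3*e1 - 16*e3 + 16*e1 e2 e3
Answer: -64/9 + 64/3*e1 - 16*e3 + 16*e1 e2 e3


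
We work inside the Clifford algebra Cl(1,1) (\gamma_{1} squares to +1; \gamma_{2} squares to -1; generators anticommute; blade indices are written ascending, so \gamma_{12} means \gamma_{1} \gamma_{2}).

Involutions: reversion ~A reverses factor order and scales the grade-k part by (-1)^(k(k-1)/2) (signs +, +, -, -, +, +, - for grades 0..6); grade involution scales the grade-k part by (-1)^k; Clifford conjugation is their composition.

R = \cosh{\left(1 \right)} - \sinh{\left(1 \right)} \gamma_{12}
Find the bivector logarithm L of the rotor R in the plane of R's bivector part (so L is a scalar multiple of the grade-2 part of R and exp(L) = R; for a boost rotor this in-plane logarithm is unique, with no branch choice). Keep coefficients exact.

The scalar part of R is \cosh{\left(1 \right)}, giving the rapidity magnitude (cosh is even); the bivector part supplies orientation, its quotient by sinh of the rapidity is the plane, and L = rapidity * plane — unique in that plane, since flipping both signs leaves L unchanged.
Concretely: cosh(rapidity) = \cosh{\left(1 \right)} gives rapidity = ±1, and since rapidity/sinh(rapidity) is even the sign is immaterial: L = (rapidity/sinh(rapidity)) * <R>_2 = (\frac{1}{\sinh{\left(1 \right)}}) * <R>_2.
Answer: -\gamma_{12}


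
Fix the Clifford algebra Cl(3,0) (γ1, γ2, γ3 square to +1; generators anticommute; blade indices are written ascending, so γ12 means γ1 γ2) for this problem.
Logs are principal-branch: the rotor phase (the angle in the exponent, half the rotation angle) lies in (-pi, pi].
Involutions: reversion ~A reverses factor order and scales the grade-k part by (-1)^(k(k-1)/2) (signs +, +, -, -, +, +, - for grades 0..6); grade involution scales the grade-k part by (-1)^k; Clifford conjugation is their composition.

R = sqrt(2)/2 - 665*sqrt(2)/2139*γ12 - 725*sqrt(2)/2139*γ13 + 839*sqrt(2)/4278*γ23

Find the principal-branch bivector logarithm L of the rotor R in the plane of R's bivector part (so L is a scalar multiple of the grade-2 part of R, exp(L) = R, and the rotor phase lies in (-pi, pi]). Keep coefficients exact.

The scalar part of R is sqrt(2)/2, which fixes the principal-branch rotor phase; the unit plane is then the bivector part divided by the sine of that phase, and L is that plane scaled by the phase.
Concretely: cos(phase) = sqrt(2)/2 gives phase = ±pi/4, and since phase/sin(phase) is even the sign is immaterial: L = (phase/sin(phase)) * <R>_2 = (sqrt(2)*pi/4) * <R>_2.
Answer: -665*pi/4278*γ12 - 725*pi/4278*γ13 + 839*pi/8556*γ23


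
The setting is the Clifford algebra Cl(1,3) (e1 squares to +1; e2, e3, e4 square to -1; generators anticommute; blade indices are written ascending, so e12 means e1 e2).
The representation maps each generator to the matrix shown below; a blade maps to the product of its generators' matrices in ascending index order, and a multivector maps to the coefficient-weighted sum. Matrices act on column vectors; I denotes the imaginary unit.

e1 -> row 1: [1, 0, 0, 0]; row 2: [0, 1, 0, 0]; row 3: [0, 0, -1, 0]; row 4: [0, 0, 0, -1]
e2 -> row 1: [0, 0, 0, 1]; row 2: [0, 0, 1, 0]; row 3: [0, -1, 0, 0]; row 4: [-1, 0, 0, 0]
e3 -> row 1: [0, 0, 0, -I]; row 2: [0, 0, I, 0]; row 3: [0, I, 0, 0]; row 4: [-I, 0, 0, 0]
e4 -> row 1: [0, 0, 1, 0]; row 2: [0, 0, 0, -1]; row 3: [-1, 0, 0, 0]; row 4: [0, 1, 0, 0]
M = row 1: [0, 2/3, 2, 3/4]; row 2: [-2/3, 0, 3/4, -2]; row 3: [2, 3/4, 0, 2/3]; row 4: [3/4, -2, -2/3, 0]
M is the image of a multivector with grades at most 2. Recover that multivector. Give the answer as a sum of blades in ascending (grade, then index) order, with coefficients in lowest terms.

Method: the blade images are trace-orthogonal — tr(rho(e_A) rho(e_B)^-1) = 4 if A = B and 0 otherwise — and rho(e_A)^-1 = (e_A)^2 * rho(e_A) with (e_A)^2 = +1 or -1, so the coefficient of e_A in the preimage is (e_A)^2 * tr(M rho(e_A))/4.
Nonzero projections over blades of grade <= 2: e12: (e12)^2 = +1, tr(M rho(e12)) = 3, coefficient 3/4; e14: (e14)^2 = +1, tr(M rho(e14)) = 8, coefficient 2; e24: (e24)^2 = -1, tr(M rho(e24)) = -8/3, coefficient 2/3. Every other blade of grade <= 2 projects to 0.
Answer: 3/4*e12 + 2*e14 + 2/3*e24
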